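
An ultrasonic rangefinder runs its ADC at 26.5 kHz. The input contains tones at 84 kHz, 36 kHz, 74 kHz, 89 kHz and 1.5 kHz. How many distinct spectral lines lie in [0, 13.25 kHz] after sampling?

fs/2 = 13.25 kHz.
84 kHz mod fs = 4.5 kHz.
4.5 kHz ≤ fs/2 = 13.25 kHz, appears at 4.5 kHz.
36 kHz mod fs = 9.5 kHz.
9.5 kHz ≤ fs/2 = 13.25 kHz, appears at 9.5 kHz.
74 kHz mod fs = 21 kHz.
21 kHz > fs/2 = 13.25 kHz, folds to fs − 21 kHz = 5.5 kHz.
89 kHz mod fs = 9.5 kHz.
9.5 kHz ≤ fs/2 = 13.25 kHz, appears at 9.5 kHz.
1.5 kHz ≤ fs/2 = 13.25 kHz, passes unchanged.
Distinct values: {1.5 kHz, 4.5 kHz, 5.5 kHz, 9.5 kHz} → 4.

4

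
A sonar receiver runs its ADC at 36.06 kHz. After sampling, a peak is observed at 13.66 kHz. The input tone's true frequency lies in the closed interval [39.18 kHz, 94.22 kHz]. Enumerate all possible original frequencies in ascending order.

49.72 kHz, 58.46 kHz, 85.78 kHz

Frequencies that alias to 13.66 kHz are k·fs ± 13.66 kHz for integer k ≥ 0.
k=0: 13.66 kHz.
k=1: 22.4 kHz, 49.72 kHz.
k=2: 58.46 kHz, 85.78 kHz.
k=3: 94.52 kHz, 121.84 kHz.
Within [39.18 kHz, 94.22 kHz]: 49.72 kHz, 58.46 kHz, 85.78 kHz.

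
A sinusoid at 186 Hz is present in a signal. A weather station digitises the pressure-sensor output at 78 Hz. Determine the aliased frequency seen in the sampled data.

186 Hz mod fs = 30 Hz.
30 Hz ≤ fs/2 = 39 Hz, appears at 30 Hz.

30 Hz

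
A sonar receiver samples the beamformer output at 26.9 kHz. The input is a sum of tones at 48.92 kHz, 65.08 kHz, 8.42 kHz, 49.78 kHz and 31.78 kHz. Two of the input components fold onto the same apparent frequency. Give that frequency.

4.88 kHz

fs/2 = 13.45 kHz.
48.92 kHz mod fs = 22.02 kHz.
22.02 kHz > fs/2 = 13.45 kHz, folds to fs − 22.02 kHz = 4.88 kHz.
65.08 kHz mod fs = 11.28 kHz.
11.28 kHz ≤ fs/2 = 13.45 kHz, appears at 11.28 kHz.
8.42 kHz ≤ fs/2 = 13.45 kHz, passes unchanged.
49.78 kHz mod fs = 22.88 kHz.
22.88 kHz > fs/2 = 13.45 kHz, folds to fs − 22.88 kHz = 4.02 kHz.
31.78 kHz mod fs = 4.88 kHz.
4.88 kHz ≤ fs/2 = 13.45 kHz, appears at 4.88 kHz.
31.78 kHz and 48.92 kHz both map to 4.88 kHz.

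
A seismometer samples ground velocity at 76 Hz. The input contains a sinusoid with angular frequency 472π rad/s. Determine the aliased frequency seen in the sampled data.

8 Hz

ω = 472π rad/s → f = ω/(2π) = 236 Hz.
236 Hz mod fs = 8 Hz.
8 Hz ≤ fs/2 = 38 Hz, appears at 8 Hz.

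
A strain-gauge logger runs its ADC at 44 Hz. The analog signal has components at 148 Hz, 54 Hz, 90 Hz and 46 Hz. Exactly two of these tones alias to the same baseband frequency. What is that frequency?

2 Hz

fs/2 = 22 Hz.
148 Hz mod fs = 16 Hz.
16 Hz ≤ fs/2 = 22 Hz, appears at 16 Hz.
54 Hz mod fs = 10 Hz.
10 Hz ≤ fs/2 = 22 Hz, appears at 10 Hz.
90 Hz mod fs = 2 Hz.
2 Hz ≤ fs/2 = 22 Hz, appears at 2 Hz.
46 Hz mod fs = 2 Hz.
2 Hz ≤ fs/2 = 22 Hz, appears at 2 Hz.
46 Hz and 90 Hz both map to 2 Hz.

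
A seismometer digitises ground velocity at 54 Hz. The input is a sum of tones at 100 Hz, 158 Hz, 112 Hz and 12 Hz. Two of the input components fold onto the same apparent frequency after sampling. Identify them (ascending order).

fs/2 = 27 Hz.
100 Hz mod fs = 46 Hz.
46 Hz > fs/2 = 27 Hz, folds to fs − 46 Hz = 8 Hz.
158 Hz mod fs = 50 Hz.
50 Hz > fs/2 = 27 Hz, folds to fs − 50 Hz = 4 Hz.
112 Hz mod fs = 4 Hz.
4 Hz ≤ fs/2 = 27 Hz, appears at 4 Hz.
12 Hz ≤ fs/2 = 27 Hz, passes unchanged.
112 Hz and 158 Hz both map to 4 Hz.

112 Hz, 158 Hz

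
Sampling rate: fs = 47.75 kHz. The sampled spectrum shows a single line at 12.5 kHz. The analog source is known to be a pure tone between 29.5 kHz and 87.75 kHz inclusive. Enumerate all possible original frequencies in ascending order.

35.25 kHz, 60.25 kHz, 83 kHz

Frequencies that alias to 12.5 kHz are k·fs ± 12.5 kHz for integer k ≥ 0.
k=0: 12.5 kHz.
k=1: 35.25 kHz, 60.25 kHz.
k=2: 83 kHz, 108 kHz.
k=3: 130.75 kHz, 155.75 kHz.
Within [29.5 kHz, 87.75 kHz]: 35.25 kHz, 60.25 kHz, 83 kHz.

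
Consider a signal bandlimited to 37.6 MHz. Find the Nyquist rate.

Nyquist rate = 2 × 37.6 MHz = 75.2 MHz.

75.2 MHz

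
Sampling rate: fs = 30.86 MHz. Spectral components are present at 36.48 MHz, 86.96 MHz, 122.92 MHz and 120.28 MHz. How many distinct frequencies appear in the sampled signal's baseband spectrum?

fs/2 = 15.43 MHz.
36.48 MHz mod fs = 5.62 MHz.
5.62 MHz ≤ fs/2 = 15.43 MHz, appears at 5.62 MHz.
86.96 MHz mod fs = 25.24 MHz.
25.24 MHz > fs/2 = 15.43 MHz, folds to fs − 25.24 MHz = 5.62 MHz.
122.92 MHz mod fs = 30.34 MHz.
30.34 MHz > fs/2 = 15.43 MHz, folds to fs − 30.34 MHz = 0.52 MHz.
120.28 MHz mod fs = 27.7 MHz.
27.7 MHz > fs/2 = 15.43 MHz, folds to fs − 27.7 MHz = 3.16 MHz.
Distinct values: {0.52 MHz, 3.16 MHz, 5.62 MHz} → 3.

3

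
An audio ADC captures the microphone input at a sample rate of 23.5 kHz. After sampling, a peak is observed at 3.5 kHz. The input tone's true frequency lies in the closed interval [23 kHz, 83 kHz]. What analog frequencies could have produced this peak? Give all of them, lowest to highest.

27 kHz, 43.5 kHz, 50.5 kHz, 67 kHz, 74 kHz

Frequencies that alias to 3.5 kHz are k·fs ± 3.5 kHz for integer k ≥ 0.
k=0: 3.5 kHz.
k=1: 20 kHz, 27 kHz.
k=2: 43.5 kHz, 50.5 kHz.
k=3: 67 kHz, 74 kHz.
k=4: 90.5 kHz, 97.5 kHz.
Within [23 kHz, 83 kHz]: 27 kHz, 43.5 kHz, 50.5 kHz, 67 kHz, 74 kHz.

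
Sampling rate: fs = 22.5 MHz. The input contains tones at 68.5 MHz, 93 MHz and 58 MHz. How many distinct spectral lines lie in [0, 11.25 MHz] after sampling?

fs/2 = 11.25 MHz.
68.5 MHz mod fs = 1 MHz.
1 MHz ≤ fs/2 = 11.25 MHz, appears at 1 MHz.
93 MHz mod fs = 3 MHz.
3 MHz ≤ fs/2 = 11.25 MHz, appears at 3 MHz.
58 MHz mod fs = 13 MHz.
13 MHz > fs/2 = 11.25 MHz, folds to fs − 13 MHz = 9.5 MHz.
Distinct values: {1 MHz, 3 MHz, 9.5 MHz} → 3.

3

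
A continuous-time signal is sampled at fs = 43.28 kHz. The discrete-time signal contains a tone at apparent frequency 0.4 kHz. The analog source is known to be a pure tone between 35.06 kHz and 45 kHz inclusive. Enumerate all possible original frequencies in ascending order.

42.88 kHz, 43.68 kHz

Frequencies that alias to 0.4 kHz are k·fs ± 0.4 kHz for integer k ≥ 0.
k=0: 0.4 kHz.
k=1: 42.88 kHz, 43.68 kHz.
k=2: 86.16 kHz, 86.96 kHz.
Within [35.06 kHz, 45 kHz]: 42.88 kHz, 43.68 kHz.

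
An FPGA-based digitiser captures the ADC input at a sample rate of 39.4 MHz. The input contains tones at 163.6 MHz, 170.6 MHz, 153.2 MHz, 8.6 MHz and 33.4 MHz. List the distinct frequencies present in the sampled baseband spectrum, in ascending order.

fs/2 = 19.7 MHz.
163.6 MHz mod fs = 6 MHz.
6 MHz ≤ fs/2 = 19.7 MHz, appears at 6 MHz.
170.6 MHz mod fs = 13 MHz.
13 MHz ≤ fs/2 = 19.7 MHz, appears at 13 MHz.
153.2 MHz mod fs = 35 MHz.
35 MHz > fs/2 = 19.7 MHz, folds to fs − 35 MHz = 4.4 MHz.
8.6 MHz ≤ fs/2 = 19.7 MHz, passes unchanged.
33.4 MHz > fs/2 = 19.7 MHz, folds to fs − 33.4 MHz = 6 MHz.
Distinct values: {4.4 MHz, 6 MHz, 8.6 MHz, 13 MHz}.

4.4 MHz, 6 MHz, 8.6 MHz, 13 MHz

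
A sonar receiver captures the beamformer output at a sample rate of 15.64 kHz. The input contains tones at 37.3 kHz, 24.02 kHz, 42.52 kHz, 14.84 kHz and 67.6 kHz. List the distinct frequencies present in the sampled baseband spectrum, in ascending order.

fs/2 = 7.82 kHz.
37.3 kHz mod fs = 6.02 kHz.
6.02 kHz ≤ fs/2 = 7.82 kHz, appears at 6.02 kHz.
24.02 kHz mod fs = 8.38 kHz.
8.38 kHz > fs/2 = 7.82 kHz, folds to fs − 8.38 kHz = 7.26 kHz.
42.52 kHz mod fs = 11.24 kHz.
11.24 kHz > fs/2 = 7.82 kHz, folds to fs − 11.24 kHz = 4.4 kHz.
14.84 kHz > fs/2 = 7.82 kHz, folds to fs − 14.84 kHz = 0.8 kHz.
67.6 kHz mod fs = 5.04 kHz.
5.04 kHz ≤ fs/2 = 7.82 kHz, appears at 5.04 kHz.
Distinct values: {0.8 kHz, 4.4 kHz, 5.04 kHz, 6.02 kHz, 7.26 kHz}.

0.8 kHz, 4.4 kHz, 5.04 kHz, 6.02 kHz, 7.26 kHz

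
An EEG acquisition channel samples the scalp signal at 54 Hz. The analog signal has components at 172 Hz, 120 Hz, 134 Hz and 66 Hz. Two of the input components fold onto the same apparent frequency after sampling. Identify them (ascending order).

66 Hz, 120 Hz

fs/2 = 27 Hz.
172 Hz mod fs = 10 Hz.
10 Hz ≤ fs/2 = 27 Hz, appears at 10 Hz.
120 Hz mod fs = 12 Hz.
12 Hz ≤ fs/2 = 27 Hz, appears at 12 Hz.
134 Hz mod fs = 26 Hz.
26 Hz ≤ fs/2 = 27 Hz, appears at 26 Hz.
66 Hz mod fs = 12 Hz.
12 Hz ≤ fs/2 = 27 Hz, appears at 12 Hz.
66 Hz and 120 Hz both map to 12 Hz.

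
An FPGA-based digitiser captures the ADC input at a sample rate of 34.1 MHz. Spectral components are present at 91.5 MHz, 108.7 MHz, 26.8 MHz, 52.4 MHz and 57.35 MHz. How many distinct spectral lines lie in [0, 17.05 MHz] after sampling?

fs/2 = 17.05 MHz.
91.5 MHz mod fs = 23.3 MHz.
23.3 MHz > fs/2 = 17.05 MHz, folds to fs − 23.3 MHz = 10.8 MHz.
108.7 MHz mod fs = 6.4 MHz.
6.4 MHz ≤ fs/2 = 17.05 MHz, appears at 6.4 MHz.
26.8 MHz > fs/2 = 17.05 MHz, folds to fs − 26.8 MHz = 7.3 MHz.
52.4 MHz mod fs = 18.3 MHz.
18.3 MHz > fs/2 = 17.05 MHz, folds to fs − 18.3 MHz = 15.8 MHz.
57.35 MHz mod fs = 23.25 MHz.
23.25 MHz > fs/2 = 17.05 MHz, folds to fs − 23.25 MHz = 10.85 MHz.
Distinct values: {6.4 MHz, 7.3 MHz, 10.8 MHz, 10.85 MHz, 15.8 MHz} → 5.

5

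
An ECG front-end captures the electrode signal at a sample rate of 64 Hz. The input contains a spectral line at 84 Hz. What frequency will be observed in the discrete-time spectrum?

84 Hz mod fs = 20 Hz.
20 Hz ≤ fs/2 = 32 Hz, appears at 20 Hz.

20 Hz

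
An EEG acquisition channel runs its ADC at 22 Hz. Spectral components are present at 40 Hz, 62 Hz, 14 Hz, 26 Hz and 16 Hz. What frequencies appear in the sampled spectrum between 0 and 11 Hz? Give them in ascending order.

fs/2 = 11 Hz.
40 Hz mod fs = 18 Hz.
18 Hz > fs/2 = 11 Hz, folds to fs − 18 Hz = 4 Hz.
62 Hz mod fs = 18 Hz.
18 Hz > fs/2 = 11 Hz, folds to fs − 18 Hz = 4 Hz.
14 Hz > fs/2 = 11 Hz, folds to fs − 14 Hz = 8 Hz.
26 Hz mod fs = 4 Hz.
4 Hz ≤ fs/2 = 11 Hz, appears at 4 Hz.
16 Hz > fs/2 = 11 Hz, folds to fs − 16 Hz = 6 Hz.
Distinct values: {4 Hz, 6 Hz, 8 Hz}.

4 Hz, 6 Hz, 8 Hz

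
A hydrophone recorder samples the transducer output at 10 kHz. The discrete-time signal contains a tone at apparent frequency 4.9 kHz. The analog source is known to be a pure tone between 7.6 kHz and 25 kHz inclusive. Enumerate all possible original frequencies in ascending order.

Frequencies that alias to 4.9 kHz are k·fs ± 4.9 kHz for integer k ≥ 0.
k=0: 4.9 kHz.
k=1: 5.1 kHz, 14.9 kHz.
k=2: 15.1 kHz, 24.9 kHz.
k=3: 25.1 kHz, 34.9 kHz.
Within [7.6 kHz, 25 kHz]: 14.9 kHz, 15.1 kHz, 24.9 kHz.

14.9 kHz, 15.1 kHz, 24.9 kHz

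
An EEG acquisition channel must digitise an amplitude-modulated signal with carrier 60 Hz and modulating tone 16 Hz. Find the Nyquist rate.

152 Hz

AM sidebands sit at fc ± fm = 44 Hz and 76 Hz.
Highest-frequency component: 76 Hz.
Nyquist rate = 2 × 76 Hz = 152 Hz.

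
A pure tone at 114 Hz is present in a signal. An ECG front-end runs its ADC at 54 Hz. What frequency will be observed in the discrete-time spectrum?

6 Hz

114 Hz mod fs = 6 Hz.
6 Hz ≤ fs/2 = 27 Hz, appears at 6 Hz.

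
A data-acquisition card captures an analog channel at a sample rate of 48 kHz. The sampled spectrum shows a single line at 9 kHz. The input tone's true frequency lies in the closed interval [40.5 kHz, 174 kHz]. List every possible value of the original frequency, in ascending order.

57 kHz, 87 kHz, 105 kHz, 135 kHz, 153 kHz

Frequencies that alias to 9 kHz are k·fs ± 9 kHz for integer k ≥ 0.
k=0: 9 kHz.
k=1: 39 kHz, 57 kHz.
k=2: 87 kHz, 105 kHz.
k=3: 135 kHz, 153 kHz.
k=4: 183 kHz, 201 kHz.
Within [40.5 kHz, 174 kHz]: 57 kHz, 87 kHz, 105 kHz, 135 kHz, 153 kHz.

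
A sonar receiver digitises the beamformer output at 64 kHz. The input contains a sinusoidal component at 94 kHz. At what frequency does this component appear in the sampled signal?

94 kHz mod fs = 30 kHz.
30 kHz ≤ fs/2 = 32 kHz, appears at 30 kHz.

30 kHz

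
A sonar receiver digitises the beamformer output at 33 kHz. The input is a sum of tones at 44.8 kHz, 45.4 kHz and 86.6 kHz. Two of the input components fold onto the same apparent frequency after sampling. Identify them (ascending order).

fs/2 = 16.5 kHz.
44.8 kHz mod fs = 11.8 kHz.
11.8 kHz ≤ fs/2 = 16.5 kHz, appears at 11.8 kHz.
45.4 kHz mod fs = 12.4 kHz.
12.4 kHz ≤ fs/2 = 16.5 kHz, appears at 12.4 kHz.
86.6 kHz mod fs = 20.6 kHz.
20.6 kHz > fs/2 = 16.5 kHz, folds to fs − 20.6 kHz = 12.4 kHz.
45.4 kHz and 86.6 kHz both map to 12.4 kHz.

45.4 kHz, 86.6 kHz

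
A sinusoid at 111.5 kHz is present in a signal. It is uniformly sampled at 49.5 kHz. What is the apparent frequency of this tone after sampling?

111.5 kHz mod fs = 12.5 kHz.
12.5 kHz ≤ fs/2 = 24.75 kHz, appears at 12.5 kHz.

12.5 kHz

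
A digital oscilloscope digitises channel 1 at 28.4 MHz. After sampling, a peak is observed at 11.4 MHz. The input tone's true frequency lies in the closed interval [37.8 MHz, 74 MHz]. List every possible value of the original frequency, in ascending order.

39.8 MHz, 45.4 MHz, 68.2 MHz, 73.8 MHz

Frequencies that alias to 11.4 MHz are k·fs ± 11.4 MHz for integer k ≥ 0.
k=0: 11.4 MHz.
k=1: 17 MHz, 39.8 MHz.
k=2: 45.4 MHz, 68.2 MHz.
k=3: 73.8 MHz, 96.6 MHz.
k=4: 102.2 MHz, 125 MHz.
Within [37.8 MHz, 74 MHz]: 39.8 MHz, 45.4 MHz, 68.2 MHz, 73.8 MHz.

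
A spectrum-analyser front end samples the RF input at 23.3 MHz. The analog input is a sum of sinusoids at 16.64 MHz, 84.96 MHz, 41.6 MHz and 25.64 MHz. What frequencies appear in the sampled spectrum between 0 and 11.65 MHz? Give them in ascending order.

2.34 MHz, 5 MHz, 6.66 MHz, 8.24 MHz

fs/2 = 11.65 MHz.
16.64 MHz > fs/2 = 11.65 MHz, folds to fs − 16.64 MHz = 6.66 MHz.
84.96 MHz mod fs = 15.06 MHz.
15.06 MHz > fs/2 = 11.65 MHz, folds to fs − 15.06 MHz = 8.24 MHz.
41.6 MHz mod fs = 18.3 MHz.
18.3 MHz > fs/2 = 11.65 MHz, folds to fs − 18.3 MHz = 5 MHz.
25.64 MHz mod fs = 2.34 MHz.
2.34 MHz ≤ fs/2 = 11.65 MHz, appears at 2.34 MHz.
Distinct values: {2.34 MHz, 5 MHz, 6.66 MHz, 8.24 MHz}.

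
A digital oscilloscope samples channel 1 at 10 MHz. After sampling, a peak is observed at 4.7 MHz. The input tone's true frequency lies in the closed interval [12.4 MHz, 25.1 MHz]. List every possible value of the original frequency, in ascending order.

14.7 MHz, 15.3 MHz, 24.7 MHz

Frequencies that alias to 4.7 MHz are k·fs ± 4.7 MHz for integer k ≥ 0.
k=0: 4.7 MHz.
k=1: 5.3 MHz, 14.7 MHz.
k=2: 15.3 MHz, 24.7 MHz.
k=3: 25.3 MHz, 34.7 MHz.
Within [12.4 MHz, 25.1 MHz]: 14.7 MHz, 15.3 MHz, 24.7 MHz.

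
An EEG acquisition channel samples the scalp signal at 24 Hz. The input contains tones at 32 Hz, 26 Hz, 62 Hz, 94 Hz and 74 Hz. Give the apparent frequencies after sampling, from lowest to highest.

2 Hz, 8 Hz, 10 Hz

fs/2 = 12 Hz.
32 Hz mod fs = 8 Hz.
8 Hz ≤ fs/2 = 12 Hz, appears at 8 Hz.
26 Hz mod fs = 2 Hz.
2 Hz ≤ fs/2 = 12 Hz, appears at 2 Hz.
62 Hz mod fs = 14 Hz.
14 Hz > fs/2 = 12 Hz, folds to fs − 14 Hz = 10 Hz.
94 Hz mod fs = 22 Hz.
22 Hz > fs/2 = 12 Hz, folds to fs − 22 Hz = 2 Hz.
74 Hz mod fs = 2 Hz.
2 Hz ≤ fs/2 = 12 Hz, appears at 2 Hz.
Distinct values: {2 Hz, 8 Hz, 10 Hz}.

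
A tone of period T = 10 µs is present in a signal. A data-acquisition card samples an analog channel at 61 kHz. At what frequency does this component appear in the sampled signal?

T = 10 µs → f = 1/T = 100 kHz.
100 kHz mod fs = 39 kHz.
39 kHz > fs/2 = 30.5 kHz, folds to fs − 39 kHz = 22 kHz.

22 kHz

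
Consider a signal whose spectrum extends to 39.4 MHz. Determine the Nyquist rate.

Nyquist rate = 2 × 39.4 MHz = 78.8 MHz.

78.8 MHz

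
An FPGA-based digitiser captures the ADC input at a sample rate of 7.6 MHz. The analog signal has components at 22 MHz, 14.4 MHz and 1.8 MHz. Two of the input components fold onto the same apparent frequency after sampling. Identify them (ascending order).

14.4 MHz, 22 MHz

fs/2 = 3.8 MHz.
22 MHz mod fs = 6.8 MHz.
6.8 MHz > fs/2 = 3.8 MHz, folds to fs − 6.8 MHz = 0.8 MHz.
14.4 MHz mod fs = 6.8 MHz.
6.8 MHz > fs/2 = 3.8 MHz, folds to fs − 6.8 MHz = 0.8 MHz.
1.8 MHz ≤ fs/2 = 3.8 MHz, passes unchanged.
14.4 MHz and 22 MHz both map to 0.8 MHz.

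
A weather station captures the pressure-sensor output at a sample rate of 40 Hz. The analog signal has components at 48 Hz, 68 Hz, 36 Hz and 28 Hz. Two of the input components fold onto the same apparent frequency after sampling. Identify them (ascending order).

28 Hz, 68 Hz

fs/2 = 20 Hz.
48 Hz mod fs = 8 Hz.
8 Hz ≤ fs/2 = 20 Hz, appears at 8 Hz.
68 Hz mod fs = 28 Hz.
28 Hz > fs/2 = 20 Hz, folds to fs − 28 Hz = 12 Hz.
36 Hz > fs/2 = 20 Hz, folds to fs − 36 Hz = 4 Hz.
28 Hz > fs/2 = 20 Hz, folds to fs − 28 Hz = 12 Hz.
28 Hz and 68 Hz both map to 12 Hz.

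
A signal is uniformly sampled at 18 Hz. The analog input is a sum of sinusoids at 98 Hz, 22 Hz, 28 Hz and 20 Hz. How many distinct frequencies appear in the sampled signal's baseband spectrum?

fs/2 = 9 Hz.
98 Hz mod fs = 8 Hz.
8 Hz ≤ fs/2 = 9 Hz, appears at 8 Hz.
22 Hz mod fs = 4 Hz.
4 Hz ≤ fs/2 = 9 Hz, appears at 4 Hz.
28 Hz mod fs = 10 Hz.
10 Hz > fs/2 = 9 Hz, folds to fs − 10 Hz = 8 Hz.
20 Hz mod fs = 2 Hz.
2 Hz ≤ fs/2 = 9 Hz, appears at 2 Hz.
Distinct values: {2 Hz, 4 Hz, 8 Hz} → 3.

3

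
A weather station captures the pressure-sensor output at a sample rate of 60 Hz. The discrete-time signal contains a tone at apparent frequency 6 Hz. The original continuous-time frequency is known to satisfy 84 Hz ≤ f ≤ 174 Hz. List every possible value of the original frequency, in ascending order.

114 Hz, 126 Hz, 174 Hz

Frequencies that alias to 6 Hz are k·fs ± 6 Hz for integer k ≥ 0.
k=0: 6 Hz.
k=1: 54 Hz, 66 Hz.
k=2: 114 Hz, 126 Hz.
k=3: 174 Hz, 186 Hz.
k=4: 234 Hz, 246 Hz.
Within [84 Hz, 174 Hz]: 114 Hz, 126 Hz, 174 Hz.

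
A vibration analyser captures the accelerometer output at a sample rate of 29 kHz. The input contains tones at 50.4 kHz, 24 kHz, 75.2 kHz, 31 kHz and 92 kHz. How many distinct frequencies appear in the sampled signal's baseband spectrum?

fs/2 = 14.5 kHz.
50.4 kHz mod fs = 21.4 kHz.
21.4 kHz > fs/2 = 14.5 kHz, folds to fs − 21.4 kHz = 7.6 kHz.
24 kHz > fs/2 = 14.5 kHz, folds to fs − 24 kHz = 5 kHz.
75.2 kHz mod fs = 17.2 kHz.
17.2 kHz > fs/2 = 14.5 kHz, folds to fs − 17.2 kHz = 11.8 kHz.
31 kHz mod fs = 2 kHz.
2 kHz ≤ fs/2 = 14.5 kHz, appears at 2 kHz.
92 kHz mod fs = 5 kHz.
5 kHz ≤ fs/2 = 14.5 kHz, appears at 5 kHz.
Distinct values: {2 kHz, 5 kHz, 7.6 kHz, 11.8 kHz} → 4.

4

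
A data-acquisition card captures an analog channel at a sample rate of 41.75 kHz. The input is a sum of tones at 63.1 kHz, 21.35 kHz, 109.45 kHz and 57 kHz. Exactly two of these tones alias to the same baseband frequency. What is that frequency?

fs/2 = 20.875 kHz.
63.1 kHz mod fs = 21.35 kHz.
21.35 kHz > fs/2 = 20.875 kHz, folds to fs − 21.35 kHz = 20.4 kHz.
21.35 kHz > fs/2 = 20.875 kHz, folds to fs − 21.35 kHz = 20.4 kHz.
109.45 kHz mod fs = 25.95 kHz.
25.95 kHz > fs/2 = 20.875 kHz, folds to fs − 25.95 kHz = 15.8 kHz.
57 kHz mod fs = 15.25 kHz.
15.25 kHz ≤ fs/2 = 20.875 kHz, appears at 15.25 kHz.
21.35 kHz and 63.1 kHz both map to 20.4 kHz.

20.4 kHz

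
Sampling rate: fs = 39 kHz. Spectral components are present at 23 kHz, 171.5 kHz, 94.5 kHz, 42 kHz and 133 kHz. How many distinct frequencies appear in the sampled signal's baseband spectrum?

4

fs/2 = 19.5 kHz.
23 kHz > fs/2 = 19.5 kHz, folds to fs − 23 kHz = 16 kHz.
171.5 kHz mod fs = 15.5 kHz.
15.5 kHz ≤ fs/2 = 19.5 kHz, appears at 15.5 kHz.
94.5 kHz mod fs = 16.5 kHz.
16.5 kHz ≤ fs/2 = 19.5 kHz, appears at 16.5 kHz.
42 kHz mod fs = 3 kHz.
3 kHz ≤ fs/2 = 19.5 kHz, appears at 3 kHz.
133 kHz mod fs = 16 kHz.
16 kHz ≤ fs/2 = 19.5 kHz, appears at 16 kHz.
Distinct values: {3 kHz, 15.5 kHz, 16 kHz, 16.5 kHz} → 4.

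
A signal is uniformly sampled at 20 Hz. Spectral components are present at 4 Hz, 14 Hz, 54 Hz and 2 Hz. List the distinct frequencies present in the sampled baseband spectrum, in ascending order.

fs/2 = 10 Hz.
4 Hz ≤ fs/2 = 10 Hz, passes unchanged.
14 Hz > fs/2 = 10 Hz, folds to fs − 14 Hz = 6 Hz.
54 Hz mod fs = 14 Hz.
14 Hz > fs/2 = 10 Hz, folds to fs − 14 Hz = 6 Hz.
2 Hz ≤ fs/2 = 10 Hz, passes unchanged.
Distinct values: {2 Hz, 4 Hz, 6 Hz}.

2 Hz, 4 Hz, 6 Hz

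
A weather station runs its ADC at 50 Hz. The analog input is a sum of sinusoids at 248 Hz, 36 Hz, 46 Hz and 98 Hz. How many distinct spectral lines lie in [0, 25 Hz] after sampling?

fs/2 = 25 Hz.
248 Hz mod fs = 48 Hz.
48 Hz > fs/2 = 25 Hz, folds to fs − 48 Hz = 2 Hz.
36 Hz > fs/2 = 25 Hz, folds to fs − 36 Hz = 14 Hz.
46 Hz > fs/2 = 25 Hz, folds to fs − 46 Hz = 4 Hz.
98 Hz mod fs = 48 Hz.
48 Hz > fs/2 = 25 Hz, folds to fs − 48 Hz = 2 Hz.
Distinct values: {2 Hz, 4 Hz, 14 Hz} → 3.

3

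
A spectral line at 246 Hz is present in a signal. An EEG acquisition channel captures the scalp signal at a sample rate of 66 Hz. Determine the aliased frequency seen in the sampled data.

246 Hz mod fs = 48 Hz.
48 Hz > fs/2 = 33 Hz, folds to fs − 48 Hz = 18 Hz.

18 Hz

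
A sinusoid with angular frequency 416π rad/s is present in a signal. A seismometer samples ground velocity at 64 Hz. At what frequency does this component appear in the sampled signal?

ω = 416π rad/s → f = ω/(2π) = 208 Hz.
208 Hz mod fs = 16 Hz.
16 Hz ≤ fs/2 = 32 Hz, appears at 16 Hz.

16 Hz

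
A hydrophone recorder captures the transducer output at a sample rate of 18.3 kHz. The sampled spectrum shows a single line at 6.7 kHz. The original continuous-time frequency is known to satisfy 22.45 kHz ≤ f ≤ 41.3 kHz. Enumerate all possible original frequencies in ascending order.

Frequencies that alias to 6.7 kHz are k·fs ± 6.7 kHz for integer k ≥ 0.
k=0: 6.7 kHz.
k=1: 11.6 kHz, 25 kHz.
k=2: 29.9 kHz, 43.3 kHz.
k=3: 48.2 kHz, 61.6 kHz.
Within [22.45 kHz, 41.3 kHz]: 25 kHz, 29.9 kHz.

25 kHz, 29.9 kHz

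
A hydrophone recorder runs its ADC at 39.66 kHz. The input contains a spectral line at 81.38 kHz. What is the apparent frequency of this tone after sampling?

2.06 kHz

81.38 kHz mod fs = 2.06 kHz.
2.06 kHz ≤ fs/2 = 19.83 kHz, appears at 2.06 kHz.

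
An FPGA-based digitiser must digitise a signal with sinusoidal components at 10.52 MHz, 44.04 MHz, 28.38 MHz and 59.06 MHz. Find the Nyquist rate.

Highest-frequency component: 59.06 MHz.
Nyquist rate = 2 × 59.06 MHz = 118.12 MHz.

118.12 MHz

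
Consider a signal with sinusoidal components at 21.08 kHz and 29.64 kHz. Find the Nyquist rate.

59.28 kHz

Highest-frequency component: 29.64 kHz.
Nyquist rate = 2 × 29.64 kHz = 59.28 kHz.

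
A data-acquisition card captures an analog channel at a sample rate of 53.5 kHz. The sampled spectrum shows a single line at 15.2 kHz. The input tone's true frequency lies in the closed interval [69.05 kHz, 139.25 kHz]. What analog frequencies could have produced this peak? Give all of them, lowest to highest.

Frequencies that alias to 15.2 kHz are k·fs ± 15.2 kHz for integer k ≥ 0.
k=0: 15.2 kHz.
k=1: 38.3 kHz, 68.7 kHz.
k=2: 91.8 kHz, 122.2 kHz.
k=3: 145.3 kHz, 175.7 kHz.
Within [69.05 kHz, 139.25 kHz]: 91.8 kHz, 122.2 kHz.

91.8 kHz, 122.2 kHz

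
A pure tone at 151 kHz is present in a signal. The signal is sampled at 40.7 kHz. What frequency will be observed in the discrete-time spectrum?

151 kHz mod fs = 28.9 kHz.
28.9 kHz > fs/2 = 20.35 kHz, folds to fs − 28.9 kHz = 11.8 kHz.

11.8 kHz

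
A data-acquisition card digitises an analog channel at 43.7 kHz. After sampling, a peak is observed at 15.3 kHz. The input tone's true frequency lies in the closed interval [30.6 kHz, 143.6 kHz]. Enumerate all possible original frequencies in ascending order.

59 kHz, 72.1 kHz, 102.7 kHz, 115.8 kHz

Frequencies that alias to 15.3 kHz are k·fs ± 15.3 kHz for integer k ≥ 0.
k=0: 15.3 kHz.
k=1: 28.4 kHz, 59 kHz.
k=2: 72.1 kHz, 102.7 kHz.
k=3: 115.8 kHz, 146.4 kHz.
k=4: 159.5 kHz, 190.1 kHz.
Within [30.6 kHz, 143.6 kHz]: 59 kHz, 72.1 kHz, 102.7 kHz, 115.8 kHz.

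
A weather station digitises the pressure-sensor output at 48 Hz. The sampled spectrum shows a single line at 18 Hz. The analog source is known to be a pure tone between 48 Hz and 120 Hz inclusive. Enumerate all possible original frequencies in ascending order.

Frequencies that alias to 18 Hz are k·fs ± 18 Hz for integer k ≥ 0.
k=0: 18 Hz.
k=1: 30 Hz, 66 Hz.
k=2: 78 Hz, 114 Hz.
k=3: 126 Hz, 162 Hz.
Within [48 Hz, 120 Hz]: 66 Hz, 78 Hz, 114 Hz.

66 Hz, 78 Hz, 114 Hz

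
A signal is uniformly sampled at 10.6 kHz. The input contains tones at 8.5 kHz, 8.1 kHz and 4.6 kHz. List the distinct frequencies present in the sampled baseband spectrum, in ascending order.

fs/2 = 5.3 kHz.
8.5 kHz > fs/2 = 5.3 kHz, folds to fs − 8.5 kHz = 2.1 kHz.
8.1 kHz > fs/2 = 5.3 kHz, folds to fs − 8.1 kHz = 2.5 kHz.
4.6 kHz ≤ fs/2 = 5.3 kHz, passes unchanged.
Distinct values: {2.1 kHz, 2.5 kHz, 4.6 kHz}.

2.1 kHz, 2.5 kHz, 4.6 kHz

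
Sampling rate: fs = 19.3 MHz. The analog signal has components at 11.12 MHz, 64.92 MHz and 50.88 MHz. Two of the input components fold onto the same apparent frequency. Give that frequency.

7.02 MHz

fs/2 = 9.65 MHz.
11.12 MHz > fs/2 = 9.65 MHz, folds to fs − 11.12 MHz = 8.18 MHz.
64.92 MHz mod fs = 7.02 MHz.
7.02 MHz ≤ fs/2 = 9.65 MHz, appears at 7.02 MHz.
50.88 MHz mod fs = 12.28 MHz.
12.28 MHz > fs/2 = 9.65 MHz, folds to fs − 12.28 MHz = 7.02 MHz.
50.88 MHz and 64.92 MHz both map to 7.02 MHz.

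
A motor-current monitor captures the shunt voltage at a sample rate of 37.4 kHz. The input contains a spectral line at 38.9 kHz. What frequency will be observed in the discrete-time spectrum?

38.9 kHz mod fs = 1.5 kHz.
1.5 kHz ≤ fs/2 = 18.7 kHz, appears at 1.5 kHz.

1.5 kHz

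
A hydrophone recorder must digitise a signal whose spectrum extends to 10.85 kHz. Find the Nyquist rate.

21.7 kHz

Nyquist rate = 2 × 10.85 kHz = 21.7 kHz.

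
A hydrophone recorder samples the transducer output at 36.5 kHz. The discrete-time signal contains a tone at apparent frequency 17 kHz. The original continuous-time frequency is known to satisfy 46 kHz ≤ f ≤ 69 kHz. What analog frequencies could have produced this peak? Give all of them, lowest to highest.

Frequencies that alias to 17 kHz are k·fs ± 17 kHz for integer k ≥ 0.
k=0: 17 kHz.
k=1: 19.5 kHz, 53.5 kHz.
k=2: 56 kHz, 90 kHz.
k=3: 92.5 kHz, 126.5 kHz.
Within [46 kHz, 69 kHz]: 53.5 kHz, 56 kHz.

53.5 kHz, 56 kHz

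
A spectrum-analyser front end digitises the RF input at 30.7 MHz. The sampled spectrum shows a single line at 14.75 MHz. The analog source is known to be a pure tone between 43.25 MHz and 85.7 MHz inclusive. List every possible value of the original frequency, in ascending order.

Frequencies that alias to 14.75 MHz are k·fs ± 14.75 MHz for integer k ≥ 0.
k=0: 14.75 MHz.
k=1: 15.95 MHz, 45.45 MHz.
k=2: 46.65 MHz, 76.15 MHz.
k=3: 77.35 MHz, 106.85 MHz.
k=4: 108.05 MHz, 137.55 MHz.
Within [43.25 MHz, 85.7 MHz]: 45.45 MHz, 46.65 MHz, 76.15 MHz, 77.35 MHz.

45.45 MHz, 46.65 MHz, 76.15 MHz, 77.35 MHz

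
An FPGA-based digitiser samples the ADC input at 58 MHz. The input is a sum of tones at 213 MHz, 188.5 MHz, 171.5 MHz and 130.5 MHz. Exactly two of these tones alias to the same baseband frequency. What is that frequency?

fs/2 = 29 MHz.
213 MHz mod fs = 39 MHz.
39 MHz > fs/2 = 29 MHz, folds to fs − 39 MHz = 19 MHz.
188.5 MHz mod fs = 14.5 MHz.
14.5 MHz ≤ fs/2 = 29 MHz, appears at 14.5 MHz.
171.5 MHz mod fs = 55.5 MHz.
55.5 MHz > fs/2 = 29 MHz, folds to fs − 55.5 MHz = 2.5 MHz.
130.5 MHz mod fs = 14.5 MHz.
14.5 MHz ≤ fs/2 = 29 MHz, appears at 14.5 MHz.
130.5 MHz and 188.5 MHz both map to 14.5 MHz.

14.5 MHz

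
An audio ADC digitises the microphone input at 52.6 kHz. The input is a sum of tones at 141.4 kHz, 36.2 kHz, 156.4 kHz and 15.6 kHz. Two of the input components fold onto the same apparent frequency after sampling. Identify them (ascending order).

fs/2 = 26.3 kHz.
141.4 kHz mod fs = 36.2 kHz.
36.2 kHz > fs/2 = 26.3 kHz, folds to fs − 36.2 kHz = 16.4 kHz.
36.2 kHz > fs/2 = 26.3 kHz, folds to fs − 36.2 kHz = 16.4 kHz.
156.4 kHz mod fs = 51.2 kHz.
51.2 kHz > fs/2 = 26.3 kHz, folds to fs − 51.2 kHz = 1.4 kHz.
15.6 kHz ≤ fs/2 = 26.3 kHz, passes unchanged.
36.2 kHz and 141.4 kHz both map to 16.4 kHz.

36.2 kHz, 141.4 kHz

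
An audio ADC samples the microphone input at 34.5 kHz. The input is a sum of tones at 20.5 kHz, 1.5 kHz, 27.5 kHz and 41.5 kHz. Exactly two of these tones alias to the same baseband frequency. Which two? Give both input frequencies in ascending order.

27.5 kHz, 41.5 kHz

fs/2 = 17.25 kHz.
20.5 kHz > fs/2 = 17.25 kHz, folds to fs − 20.5 kHz = 14 kHz.
1.5 kHz ≤ fs/2 = 17.25 kHz, passes unchanged.
27.5 kHz > fs/2 = 17.25 kHz, folds to fs − 27.5 kHz = 7 kHz.
41.5 kHz mod fs = 7 kHz.
7 kHz ≤ fs/2 = 17.25 kHz, appears at 7 kHz.
27.5 kHz and 41.5 kHz both map to 7 kHz.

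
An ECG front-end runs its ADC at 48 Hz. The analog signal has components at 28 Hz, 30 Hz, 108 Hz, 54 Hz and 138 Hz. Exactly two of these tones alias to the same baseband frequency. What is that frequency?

fs/2 = 24 Hz.
28 Hz > fs/2 = 24 Hz, folds to fs − 28 Hz = 20 Hz.
30 Hz > fs/2 = 24 Hz, folds to fs − 30 Hz = 18 Hz.
108 Hz mod fs = 12 Hz.
12 Hz ≤ fs/2 = 24 Hz, appears at 12 Hz.
54 Hz mod fs = 6 Hz.
6 Hz ≤ fs/2 = 24 Hz, appears at 6 Hz.
138 Hz mod fs = 42 Hz.
42 Hz > fs/2 = 24 Hz, folds to fs − 42 Hz = 6 Hz.
54 Hz and 138 Hz both map to 6 Hz.

6 Hz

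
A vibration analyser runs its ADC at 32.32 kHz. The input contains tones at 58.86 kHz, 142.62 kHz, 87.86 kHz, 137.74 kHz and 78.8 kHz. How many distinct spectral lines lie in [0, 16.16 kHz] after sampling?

5

fs/2 = 16.16 kHz.
58.86 kHz mod fs = 26.54 kHz.
26.54 kHz > fs/2 = 16.16 kHz, folds to fs − 26.54 kHz = 5.78 kHz.
142.62 kHz mod fs = 13.34 kHz.
13.34 kHz ≤ fs/2 = 16.16 kHz, appears at 13.34 kHz.
87.86 kHz mod fs = 23.22 kHz.
23.22 kHz > fs/2 = 16.16 kHz, folds to fs − 23.22 kHz = 9.1 kHz.
137.74 kHz mod fs = 8.46 kHz.
8.46 kHz ≤ fs/2 = 16.16 kHz, appears at 8.46 kHz.
78.8 kHz mod fs = 14.16 kHz.
14.16 kHz ≤ fs/2 = 16.16 kHz, appears at 14.16 kHz.
Distinct values: {5.78 kHz, 8.46 kHz, 9.1 kHz, 13.34 kHz, 14.16 kHz} → 5.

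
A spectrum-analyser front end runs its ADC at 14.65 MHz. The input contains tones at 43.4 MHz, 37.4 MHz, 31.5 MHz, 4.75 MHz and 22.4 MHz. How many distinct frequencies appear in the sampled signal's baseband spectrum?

5

fs/2 = 7.325 MHz.
43.4 MHz mod fs = 14.1 MHz.
14.1 MHz > fs/2 = 7.325 MHz, folds to fs − 14.1 MHz = 0.55 MHz.
37.4 MHz mod fs = 8.1 MHz.
8.1 MHz > fs/2 = 7.325 MHz, folds to fs − 8.1 MHz = 6.55 MHz.
31.5 MHz mod fs = 2.2 MHz.
2.2 MHz ≤ fs/2 = 7.325 MHz, appears at 2.2 MHz.
4.75 MHz ≤ fs/2 = 7.325 MHz, passes unchanged.
22.4 MHz mod fs = 7.75 MHz.
7.75 MHz > fs/2 = 7.325 MHz, folds to fs − 7.75 MHz = 6.9 MHz.
Distinct values: {0.55 MHz, 2.2 MHz, 4.75 MHz, 6.55 MHz, 6.9 MHz} → 5.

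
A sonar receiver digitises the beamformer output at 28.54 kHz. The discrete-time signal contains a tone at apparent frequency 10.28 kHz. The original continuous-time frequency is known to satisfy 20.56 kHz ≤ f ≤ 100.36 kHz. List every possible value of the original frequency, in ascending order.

38.82 kHz, 46.8 kHz, 67.36 kHz, 75.34 kHz, 95.9 kHz

Frequencies that alias to 10.28 kHz are k·fs ± 10.28 kHz for integer k ≥ 0.
k=0: 10.28 kHz.
k=1: 18.26 kHz, 38.82 kHz.
k=2: 46.8 kHz, 67.36 kHz.
k=3: 75.34 kHz, 95.9 kHz.
k=4: 103.88 kHz, 124.44 kHz.
Within [20.56 kHz, 100.36 kHz]: 38.82 kHz, 46.8 kHz, 67.36 kHz, 75.34 kHz, 95.9 kHz.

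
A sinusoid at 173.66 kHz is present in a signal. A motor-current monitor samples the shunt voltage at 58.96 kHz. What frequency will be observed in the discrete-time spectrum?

3.22 kHz

173.66 kHz mod fs = 55.74 kHz.
55.74 kHz > fs/2 = 29.48 kHz, folds to fs − 55.74 kHz = 3.22 kHz.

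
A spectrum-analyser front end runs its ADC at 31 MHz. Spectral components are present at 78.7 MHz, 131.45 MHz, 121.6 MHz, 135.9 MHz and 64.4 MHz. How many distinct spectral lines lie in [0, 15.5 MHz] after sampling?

4

fs/2 = 15.5 MHz.
78.7 MHz mod fs = 16.7 MHz.
16.7 MHz > fs/2 = 15.5 MHz, folds to fs − 16.7 MHz = 14.3 MHz.
131.45 MHz mod fs = 7.45 MHz.
7.45 MHz ≤ fs/2 = 15.5 MHz, appears at 7.45 MHz.
121.6 MHz mod fs = 28.6 MHz.
28.6 MHz > fs/2 = 15.5 MHz, folds to fs − 28.6 MHz = 2.4 MHz.
135.9 MHz mod fs = 11.9 MHz.
11.9 MHz ≤ fs/2 = 15.5 MHz, appears at 11.9 MHz.
64.4 MHz mod fs = 2.4 MHz.
2.4 MHz ≤ fs/2 = 15.5 MHz, appears at 2.4 MHz.
Distinct values: {2.4 MHz, 7.45 MHz, 11.9 MHz, 14.3 MHz} → 4.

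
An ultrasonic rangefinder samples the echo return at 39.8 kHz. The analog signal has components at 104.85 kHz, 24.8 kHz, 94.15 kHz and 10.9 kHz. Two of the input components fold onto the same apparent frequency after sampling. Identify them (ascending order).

94.15 kHz, 104.85 kHz

fs/2 = 19.9 kHz.
104.85 kHz mod fs = 25.25 kHz.
25.25 kHz > fs/2 = 19.9 kHz, folds to fs − 25.25 kHz = 14.55 kHz.
24.8 kHz > fs/2 = 19.9 kHz, folds to fs − 24.8 kHz = 15 kHz.
94.15 kHz mod fs = 14.55 kHz.
14.55 kHz ≤ fs/2 = 19.9 kHz, appears at 14.55 kHz.
10.9 kHz ≤ fs/2 = 19.9 kHz, passes unchanged.
94.15 kHz and 104.85 kHz both map to 14.55 kHz.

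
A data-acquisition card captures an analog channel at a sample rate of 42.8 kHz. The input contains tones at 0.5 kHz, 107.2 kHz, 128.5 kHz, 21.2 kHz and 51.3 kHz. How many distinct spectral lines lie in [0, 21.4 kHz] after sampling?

fs/2 = 21.4 kHz.
0.5 kHz ≤ fs/2 = 21.4 kHz, passes unchanged.
107.2 kHz mod fs = 21.6 kHz.
21.6 kHz > fs/2 = 21.4 kHz, folds to fs − 21.6 kHz = 21.2 kHz.
128.5 kHz mod fs = 0.1 kHz.
0.1 kHz ≤ fs/2 = 21.4 kHz, appears at 0.1 kHz.
21.2 kHz ≤ fs/2 = 21.4 kHz, passes unchanged.
51.3 kHz mod fs = 8.5 kHz.
8.5 kHz ≤ fs/2 = 21.4 kHz, appears at 8.5 kHz.
Distinct values: {0.1 kHz, 0.5 kHz, 8.5 kHz, 21.2 kHz} → 4.

4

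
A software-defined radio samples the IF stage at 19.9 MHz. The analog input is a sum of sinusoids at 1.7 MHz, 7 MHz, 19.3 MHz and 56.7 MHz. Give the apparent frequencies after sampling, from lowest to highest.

0.6 MHz, 1.7 MHz, 3 MHz, 7 MHz

fs/2 = 9.95 MHz.
1.7 MHz ≤ fs/2 = 9.95 MHz, passes unchanged.
7 MHz ≤ fs/2 = 9.95 MHz, passes unchanged.
19.3 MHz > fs/2 = 9.95 MHz, folds to fs − 19.3 MHz = 0.6 MHz.
56.7 MHz mod fs = 16.9 MHz.
16.9 MHz > fs/2 = 9.95 MHz, folds to fs − 16.9 MHz = 3 MHz.
Distinct values: {0.6 MHz, 1.7 MHz, 3 MHz, 7 MHz}.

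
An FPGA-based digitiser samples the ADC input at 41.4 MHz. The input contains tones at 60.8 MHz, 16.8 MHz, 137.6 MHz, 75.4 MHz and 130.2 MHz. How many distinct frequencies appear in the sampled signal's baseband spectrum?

fs/2 = 20.7 MHz.
60.8 MHz mod fs = 19.4 MHz.
19.4 MHz ≤ fs/2 = 20.7 MHz, appears at 19.4 MHz.
16.8 MHz ≤ fs/2 = 20.7 MHz, passes unchanged.
137.6 MHz mod fs = 13.4 MHz.
13.4 MHz ≤ fs/2 = 20.7 MHz, appears at 13.4 MHz.
75.4 MHz mod fs = 34 MHz.
34 MHz > fs/2 = 20.7 MHz, folds to fs − 34 MHz = 7.4 MHz.
130.2 MHz mod fs = 6 MHz.
6 MHz ≤ fs/2 = 20.7 MHz, appears at 6 MHz.
Distinct values: {6 MHz, 7.4 MHz, 13.4 MHz, 16.8 MHz, 19.4 MHz} → 5.

5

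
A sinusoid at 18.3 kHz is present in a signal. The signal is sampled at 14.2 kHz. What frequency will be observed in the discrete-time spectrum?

4.1 kHz

18.3 kHz mod fs = 4.1 kHz.
4.1 kHz ≤ fs/2 = 7.1 kHz, appears at 4.1 kHz.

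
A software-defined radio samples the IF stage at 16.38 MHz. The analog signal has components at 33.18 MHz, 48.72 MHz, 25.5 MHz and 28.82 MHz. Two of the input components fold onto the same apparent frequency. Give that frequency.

0.42 MHz

fs/2 = 8.19 MHz.
33.18 MHz mod fs = 0.42 MHz.
0.42 MHz ≤ fs/2 = 8.19 MHz, appears at 0.42 MHz.
48.72 MHz mod fs = 15.96 MHz.
15.96 MHz > fs/2 = 8.19 MHz, folds to fs − 15.96 MHz = 0.42 MHz.
25.5 MHz mod fs = 9.12 MHz.
9.12 MHz > fs/2 = 8.19 MHz, folds to fs − 9.12 MHz = 7.26 MHz.
28.82 MHz mod fs = 12.44 MHz.
12.44 MHz > fs/2 = 8.19 MHz, folds to fs − 12.44 MHz = 3.94 MHz.
33.18 MHz and 48.72 MHz both map to 0.42 MHz.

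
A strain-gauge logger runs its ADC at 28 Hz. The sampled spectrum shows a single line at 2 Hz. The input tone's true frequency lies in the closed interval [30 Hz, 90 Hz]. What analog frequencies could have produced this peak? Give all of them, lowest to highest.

30 Hz, 54 Hz, 58 Hz, 82 Hz, 86 Hz

Frequencies that alias to 2 Hz are k·fs ± 2 Hz for integer k ≥ 0.
k=0: 2 Hz.
k=1: 26 Hz, 30 Hz.
k=2: 54 Hz, 58 Hz.
k=3: 82 Hz, 86 Hz.
k=4: 110 Hz, 114 Hz.
Within [30 Hz, 90 Hz]: 30 Hz, 54 Hz, 58 Hz, 82 Hz, 86 Hz.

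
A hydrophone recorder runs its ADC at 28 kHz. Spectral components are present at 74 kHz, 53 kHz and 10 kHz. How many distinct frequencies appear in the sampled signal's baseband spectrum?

2

fs/2 = 14 kHz.
74 kHz mod fs = 18 kHz.
18 kHz > fs/2 = 14 kHz, folds to fs − 18 kHz = 10 kHz.
53 kHz mod fs = 25 kHz.
25 kHz > fs/2 = 14 kHz, folds to fs − 25 kHz = 3 kHz.
10 kHz ≤ fs/2 = 14 kHz, passes unchanged.
Distinct values: {3 kHz, 10 kHz} → 2.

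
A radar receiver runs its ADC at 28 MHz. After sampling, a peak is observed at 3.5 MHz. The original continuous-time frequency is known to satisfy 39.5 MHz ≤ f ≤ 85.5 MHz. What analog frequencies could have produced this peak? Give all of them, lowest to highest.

52.5 MHz, 59.5 MHz, 80.5 MHz

Frequencies that alias to 3.5 MHz are k·fs ± 3.5 MHz for integer k ≥ 0.
k=0: 3.5 MHz.
k=1: 24.5 MHz, 31.5 MHz.
k=2: 52.5 MHz, 59.5 MHz.
k=3: 80.5 MHz, 87.5 MHz.
k=4: 108.5 MHz, 115.5 MHz.
Within [39.5 MHz, 85.5 MHz]: 52.5 MHz, 59.5 MHz, 80.5 MHz.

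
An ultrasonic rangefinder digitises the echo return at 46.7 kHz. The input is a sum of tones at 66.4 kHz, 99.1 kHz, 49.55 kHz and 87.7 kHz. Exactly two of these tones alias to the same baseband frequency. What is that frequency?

5.7 kHz

fs/2 = 23.35 kHz.
66.4 kHz mod fs = 19.7 kHz.
19.7 kHz ≤ fs/2 = 23.35 kHz, appears at 19.7 kHz.
99.1 kHz mod fs = 5.7 kHz.
5.7 kHz ≤ fs/2 = 23.35 kHz, appears at 5.7 kHz.
49.55 kHz mod fs = 2.85 kHz.
2.85 kHz ≤ fs/2 = 23.35 kHz, appears at 2.85 kHz.
87.7 kHz mod fs = 41 kHz.
41 kHz > fs/2 = 23.35 kHz, folds to fs − 41 kHz = 5.7 kHz.
87.7 kHz and 99.1 kHz both map to 5.7 kHz.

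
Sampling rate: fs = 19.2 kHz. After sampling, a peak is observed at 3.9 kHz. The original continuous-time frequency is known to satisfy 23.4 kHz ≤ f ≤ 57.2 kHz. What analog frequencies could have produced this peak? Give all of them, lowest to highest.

34.5 kHz, 42.3 kHz, 53.7 kHz

Frequencies that alias to 3.9 kHz are k·fs ± 3.9 kHz for integer k ≥ 0.
k=0: 3.9 kHz.
k=1: 15.3 kHz, 23.1 kHz.
k=2: 34.5 kHz, 42.3 kHz.
k=3: 53.7 kHz, 61.5 kHz.
k=4: 72.9 kHz, 80.7 kHz.
Within [23.4 kHz, 57.2 kHz]: 34.5 kHz, 42.3 kHz, 53.7 kHz.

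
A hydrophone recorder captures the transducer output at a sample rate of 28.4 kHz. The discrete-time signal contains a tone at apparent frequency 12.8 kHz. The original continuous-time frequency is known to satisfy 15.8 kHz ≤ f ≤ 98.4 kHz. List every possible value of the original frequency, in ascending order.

41.2 kHz, 44 kHz, 69.6 kHz, 72.4 kHz, 98 kHz

Frequencies that alias to 12.8 kHz are k·fs ± 12.8 kHz for integer k ≥ 0.
k=0: 12.8 kHz.
k=1: 15.6 kHz, 41.2 kHz.
k=2: 44 kHz, 69.6 kHz.
k=3: 72.4 kHz, 98 kHz.
k=4: 100.8 kHz, 126.4 kHz.
Within [15.8 kHz, 98.4 kHz]: 41.2 kHz, 44 kHz, 69.6 kHz, 72.4 kHz, 98 kHz.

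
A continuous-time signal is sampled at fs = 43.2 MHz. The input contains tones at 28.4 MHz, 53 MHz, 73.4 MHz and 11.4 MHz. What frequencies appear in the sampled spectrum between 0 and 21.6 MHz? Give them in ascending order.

fs/2 = 21.6 MHz.
28.4 MHz > fs/2 = 21.6 MHz, folds to fs − 28.4 MHz = 14.8 MHz.
53 MHz mod fs = 9.8 MHz.
9.8 MHz ≤ fs/2 = 21.6 MHz, appears at 9.8 MHz.
73.4 MHz mod fs = 30.2 MHz.
30.2 MHz > fs/2 = 21.6 MHz, folds to fs − 30.2 MHz = 13 MHz.
11.4 MHz ≤ fs/2 = 21.6 MHz, passes unchanged.
Distinct values: {9.8 MHz, 11.4 MHz, 13 MHz, 14.8 MHz}.

9.8 MHz, 11.4 MHz, 13 MHz, 14.8 MHz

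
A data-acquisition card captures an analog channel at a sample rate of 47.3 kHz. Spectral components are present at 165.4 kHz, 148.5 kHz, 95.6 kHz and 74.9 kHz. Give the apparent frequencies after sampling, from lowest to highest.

1 kHz, 6.6 kHz, 19.7 kHz, 23.5 kHz

fs/2 = 23.65 kHz.
165.4 kHz mod fs = 23.5 kHz.
23.5 kHz ≤ fs/2 = 23.65 kHz, appears at 23.5 kHz.
148.5 kHz mod fs = 6.6 kHz.
6.6 kHz ≤ fs/2 = 23.65 kHz, appears at 6.6 kHz.
95.6 kHz mod fs = 1 kHz.
1 kHz ≤ fs/2 = 23.65 kHz, appears at 1 kHz.
74.9 kHz mod fs = 27.6 kHz.
27.6 kHz > fs/2 = 23.65 kHz, folds to fs − 27.6 kHz = 19.7 kHz.
Distinct values: {1 kHz, 6.6 kHz, 19.7 kHz, 23.5 kHz}.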